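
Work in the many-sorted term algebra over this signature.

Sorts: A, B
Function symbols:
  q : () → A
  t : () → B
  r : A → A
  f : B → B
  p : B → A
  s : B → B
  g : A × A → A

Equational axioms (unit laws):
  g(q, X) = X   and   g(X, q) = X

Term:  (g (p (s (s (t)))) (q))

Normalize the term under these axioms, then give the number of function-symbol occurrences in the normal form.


size = 4

1. (g (p (s (s (t)))) (q))  →  (p (s (s (t))))
normal form: (p (s (s (t))))


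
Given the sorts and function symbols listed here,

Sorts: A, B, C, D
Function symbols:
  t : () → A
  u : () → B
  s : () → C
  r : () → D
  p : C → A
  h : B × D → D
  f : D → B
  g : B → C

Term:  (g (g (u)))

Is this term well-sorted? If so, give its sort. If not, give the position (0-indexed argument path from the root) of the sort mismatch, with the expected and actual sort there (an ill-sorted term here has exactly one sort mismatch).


    (u) : B
  (g (u)) : C
(g (g (u))) : ✗ arg 0 at [0] has sort C, expected B

ill-sorted at position [0]: expected B, got C


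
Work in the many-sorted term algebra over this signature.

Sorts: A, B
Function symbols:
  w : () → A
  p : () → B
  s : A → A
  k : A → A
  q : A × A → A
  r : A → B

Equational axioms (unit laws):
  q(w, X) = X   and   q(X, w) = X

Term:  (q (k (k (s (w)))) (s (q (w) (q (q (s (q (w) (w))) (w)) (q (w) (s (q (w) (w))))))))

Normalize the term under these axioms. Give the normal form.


1. (q (k (k (s (w)))) (s (q (w) (q (q (s (q (w) (w))) (w)) (q (w) (s (q (w) (w))))))))  →  (q (k (k (s (w)))) (s (q (q (s (q (w) (w))) (w)) (q (w) (s (q (w) (w)))))))
2. (q (k (k (s (w)))) (s (q (q (s (q (w) (w))) (w)) (q (w) (s (q (w) (w)))))))  →  (q (k (k (s (w)))) (s (q (s (q (w) (w))) (q (w) (s (q (w) (w)))))))
3. (q (k (k (s (w)))) (s (q (s (q (w) (w))) (q (w) (s (q (w) (w)))))))  →  (q (k (k (s (w)))) (s (q (s (w)) (q (w) (s (q (w) (w)))))))
4. (q (k (k (s (w)))) (s (q (s (w)) (q (w) (s (q (w) (w)))))))  →  (q (k (k (s (w)))) (s (q (s (w)) (s (q (w) (w))))))
5. (q (k (k (s (w)))) (s (q (s (w)) (s (q (w) (w))))))  →  (q (k (k (s (w)))) (s (q (s (w)) (s (w)))))

normal form = (q (k (k (s (w)))) (s (q (s (w)) (s (w)))))


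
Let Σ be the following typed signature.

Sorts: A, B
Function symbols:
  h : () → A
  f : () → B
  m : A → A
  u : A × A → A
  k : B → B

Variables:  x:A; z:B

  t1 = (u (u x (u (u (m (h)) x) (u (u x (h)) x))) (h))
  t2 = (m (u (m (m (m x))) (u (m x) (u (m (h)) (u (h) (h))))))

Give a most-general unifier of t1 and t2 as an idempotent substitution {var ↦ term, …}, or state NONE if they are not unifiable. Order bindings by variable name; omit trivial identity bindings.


head clash or occurs-check failure — not unifiable

NONE (not unifiable)


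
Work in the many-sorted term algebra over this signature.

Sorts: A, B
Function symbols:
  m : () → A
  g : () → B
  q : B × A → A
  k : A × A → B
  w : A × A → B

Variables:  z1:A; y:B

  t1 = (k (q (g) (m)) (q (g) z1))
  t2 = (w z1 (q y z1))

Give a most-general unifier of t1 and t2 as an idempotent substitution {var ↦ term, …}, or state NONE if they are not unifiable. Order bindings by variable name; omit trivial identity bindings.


NONE (not unifiable)

head clash or occurs-check failure — not unifiable


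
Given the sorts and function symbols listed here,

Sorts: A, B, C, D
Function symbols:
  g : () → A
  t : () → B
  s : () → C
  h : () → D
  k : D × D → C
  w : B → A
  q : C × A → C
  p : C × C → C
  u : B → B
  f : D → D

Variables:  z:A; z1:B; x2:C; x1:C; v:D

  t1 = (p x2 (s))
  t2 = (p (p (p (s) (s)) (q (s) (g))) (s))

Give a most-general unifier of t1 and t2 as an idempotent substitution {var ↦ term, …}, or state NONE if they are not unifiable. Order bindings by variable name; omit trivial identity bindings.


{x2 ↦ (p (p (s) (s)) (q (s) (g)))}


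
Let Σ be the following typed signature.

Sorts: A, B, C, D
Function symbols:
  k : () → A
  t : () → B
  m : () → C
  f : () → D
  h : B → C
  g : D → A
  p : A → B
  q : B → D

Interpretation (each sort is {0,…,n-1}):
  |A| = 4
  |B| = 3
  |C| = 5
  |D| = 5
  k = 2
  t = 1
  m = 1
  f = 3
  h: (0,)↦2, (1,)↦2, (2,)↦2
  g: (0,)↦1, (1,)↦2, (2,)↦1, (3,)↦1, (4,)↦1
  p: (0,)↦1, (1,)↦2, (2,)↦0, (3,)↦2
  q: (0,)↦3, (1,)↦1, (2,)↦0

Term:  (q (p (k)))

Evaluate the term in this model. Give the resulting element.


value = 3

  k = 2
  (p (k)) = p(2,) = 0
  (q (p (k))) = q(0,) = 3


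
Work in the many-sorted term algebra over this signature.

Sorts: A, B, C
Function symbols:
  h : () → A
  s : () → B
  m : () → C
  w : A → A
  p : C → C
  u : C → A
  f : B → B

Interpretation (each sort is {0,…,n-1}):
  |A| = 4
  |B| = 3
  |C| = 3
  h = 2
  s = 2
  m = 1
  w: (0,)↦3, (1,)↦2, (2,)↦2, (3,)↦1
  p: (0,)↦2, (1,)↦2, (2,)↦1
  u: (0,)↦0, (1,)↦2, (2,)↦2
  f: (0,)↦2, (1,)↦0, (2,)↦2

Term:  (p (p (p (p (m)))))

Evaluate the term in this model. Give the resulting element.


value = 1

  m = 1
  (p (m)) = p(1,) = 2
  (p (p (m))) = p(2,) = 1
  (p (p (p (m)))) = p(1,) = 2
  (p (p (p (p (m))))) = p(2,) = 1


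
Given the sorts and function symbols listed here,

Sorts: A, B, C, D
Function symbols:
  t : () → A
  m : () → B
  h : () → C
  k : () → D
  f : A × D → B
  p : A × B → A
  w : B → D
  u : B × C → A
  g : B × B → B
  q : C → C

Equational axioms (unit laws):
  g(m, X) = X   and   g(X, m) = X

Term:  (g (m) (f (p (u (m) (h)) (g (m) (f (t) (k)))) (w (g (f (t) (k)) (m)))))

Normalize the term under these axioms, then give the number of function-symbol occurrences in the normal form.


1. (g (m) (f (p (u (m) (h)) (g (m) (f (t) (k)))) (w (g (f (t) (k)) (m)))))  →  (f (p (u (m) (h)) (g (m) (f (t) (k)))) (w (g (f (t) (k)) (m))))
2. (f (p (u (m) (h)) (g (m) (f (t) (k)))) (w (g (f (t) (k)) (m))))  →  (f (p (u (m) (h)) (f (t) (k))) (w (g (f (t) (k)) (m))))
3. (f (p (u (m) (h)) (f (t) (k))) (w (g (f (t) (k)) (m))))  →  (f (p (u (m) (h)) (f (t) (k))) (w (f (t) (k))))
normal form: (f (p (u (m) (h)) (f (t) (k))) (w (f (t) (k))))

size = 12


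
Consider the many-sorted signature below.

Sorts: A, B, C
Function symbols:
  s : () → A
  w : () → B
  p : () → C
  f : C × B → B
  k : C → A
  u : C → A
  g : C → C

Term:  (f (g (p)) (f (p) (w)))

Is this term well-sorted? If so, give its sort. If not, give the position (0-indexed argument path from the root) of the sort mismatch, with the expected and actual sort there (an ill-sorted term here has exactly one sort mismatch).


    (p) : C
  (g (p)) : C
    (p) : C
    (w) : B
  (f (p) (w)) : B
(f (g (p)) (f (p) (w))) : B

well-sorted; sort = B


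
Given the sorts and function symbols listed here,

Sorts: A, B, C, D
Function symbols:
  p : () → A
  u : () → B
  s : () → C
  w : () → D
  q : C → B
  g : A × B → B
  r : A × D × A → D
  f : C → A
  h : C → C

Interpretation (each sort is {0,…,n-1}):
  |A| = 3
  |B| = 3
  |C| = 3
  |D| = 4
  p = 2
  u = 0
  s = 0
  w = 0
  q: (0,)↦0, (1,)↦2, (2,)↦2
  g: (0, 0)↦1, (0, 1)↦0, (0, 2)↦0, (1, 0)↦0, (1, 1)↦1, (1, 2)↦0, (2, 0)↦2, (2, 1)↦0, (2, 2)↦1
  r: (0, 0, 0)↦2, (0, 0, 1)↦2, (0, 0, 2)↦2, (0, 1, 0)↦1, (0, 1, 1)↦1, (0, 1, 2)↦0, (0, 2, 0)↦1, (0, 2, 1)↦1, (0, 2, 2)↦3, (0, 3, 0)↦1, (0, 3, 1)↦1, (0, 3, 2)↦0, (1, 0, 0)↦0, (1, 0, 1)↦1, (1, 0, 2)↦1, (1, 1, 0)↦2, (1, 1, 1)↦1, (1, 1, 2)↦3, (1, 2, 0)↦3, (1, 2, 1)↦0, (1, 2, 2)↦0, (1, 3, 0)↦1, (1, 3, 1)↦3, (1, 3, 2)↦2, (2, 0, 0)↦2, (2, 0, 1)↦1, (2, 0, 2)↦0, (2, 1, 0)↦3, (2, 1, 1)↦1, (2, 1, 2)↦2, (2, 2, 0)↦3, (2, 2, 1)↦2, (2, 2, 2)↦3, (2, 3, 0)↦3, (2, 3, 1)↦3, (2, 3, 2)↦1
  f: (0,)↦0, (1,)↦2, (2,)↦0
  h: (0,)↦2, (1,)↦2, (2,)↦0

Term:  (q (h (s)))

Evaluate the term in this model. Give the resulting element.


value = 2

  s = 0
  (h (s)) = h(0,) = 2
  (q (h (s))) = q(2,) = 2


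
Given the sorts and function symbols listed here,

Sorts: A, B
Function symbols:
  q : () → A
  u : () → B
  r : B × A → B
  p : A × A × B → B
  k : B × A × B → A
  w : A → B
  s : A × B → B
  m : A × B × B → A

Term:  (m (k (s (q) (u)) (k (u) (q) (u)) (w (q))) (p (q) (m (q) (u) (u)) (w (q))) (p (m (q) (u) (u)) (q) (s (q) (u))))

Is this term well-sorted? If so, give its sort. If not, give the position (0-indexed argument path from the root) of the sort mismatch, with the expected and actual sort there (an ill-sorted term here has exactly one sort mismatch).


well-sorted; sort = A

      (q) : A
      (u) : B
    (s (q) (u)) : B
      (u) : B
      (q) : A
      (u) : B
    (k (u) (q) (u)) : A
      (q) : A
    (w (q)) : B
  (k (s (q) (u)) (k (u) (q) (u)) (w (q))) : A
    (q) : A
      (q) : A
      (u) : B
      (u) : B
    (m (q) (u) (u)) : A
      (q) : A
    (w (q)) : B
  (p (q) (m (q) (u) (u)) (w (q))) : B
      (q) : A
      (u) : B
      (u) : B
    (m (q) (u) (u)) : A
    (q) : A
      (q) : A
      (u) : B
    (s (q) (u)) : B
  (p (m (q) (u) (u)) (q) (s (q) (u))) : B
(m (k (s (q) (u)) (k (u) (q) (u)) (w (q))) (p (q) (m (q) (u) (u)) (w (q))) (p (m (q) (u) (u)) (q) (s (q) (u)))) : A


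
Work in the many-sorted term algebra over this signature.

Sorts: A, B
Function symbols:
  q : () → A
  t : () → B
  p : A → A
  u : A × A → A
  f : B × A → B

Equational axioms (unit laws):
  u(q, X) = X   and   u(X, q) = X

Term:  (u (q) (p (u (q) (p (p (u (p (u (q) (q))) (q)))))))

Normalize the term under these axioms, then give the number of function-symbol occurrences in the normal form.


1. (u (q) (p (u (q) (p (p (u (p (u (q) (q))) (q)))))))  →  (p (u (q) (p (p (u (p (u (q) (q))) (q))))))
2. (p (u (q) (p (p (u (p (u (q) (q))) (q))))))  →  (p (p (p (u (p (u (q) (q))) (q)))))
3. (p (p (p (u (p (u (q) (q))) (q)))))  →  (p (p (p (p (u (q) (q))))))
4. (p (p (p (p (u (q) (q))))))  →  (p (p (p (p (q)))))
normal form: (p (p (p (p (q)))))

size = 5


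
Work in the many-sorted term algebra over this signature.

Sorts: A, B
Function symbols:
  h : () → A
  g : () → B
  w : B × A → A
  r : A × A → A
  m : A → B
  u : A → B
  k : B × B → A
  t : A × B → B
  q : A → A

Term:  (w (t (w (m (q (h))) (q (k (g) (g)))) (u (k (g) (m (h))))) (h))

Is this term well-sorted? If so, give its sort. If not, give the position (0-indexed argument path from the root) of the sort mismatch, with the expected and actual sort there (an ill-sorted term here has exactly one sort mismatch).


          (h) : A
        (q (h)) : A
      (m (q (h))) : B
          (g) : B
          (g) : B
        (k (g) (g)) : A
      (q (k (g) (g))) : A
    (w (m (q (h))) (q (k (g) (g)))) : A
        (g) : B
          (h) : A
        (m (h)) : B
      (k (g) (m (h))) : A
    (u (k (g) (m (h)))) : B
  (t (w (m (q (h))) (q (k (g) (g)))) (u (k (g) (m (h))))) : B
  (h) : A
(w (t (w (m (q (h))) (q (k (g) (g)))) (u (k (g) (m (h))))) (h)) : A

well-sorted; sort = A


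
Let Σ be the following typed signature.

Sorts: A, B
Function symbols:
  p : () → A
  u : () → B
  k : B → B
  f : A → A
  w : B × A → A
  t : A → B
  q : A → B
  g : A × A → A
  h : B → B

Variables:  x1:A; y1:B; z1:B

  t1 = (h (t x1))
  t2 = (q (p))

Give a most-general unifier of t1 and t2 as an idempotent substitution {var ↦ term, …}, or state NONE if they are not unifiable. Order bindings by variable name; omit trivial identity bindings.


NONE (not unifiable)

head clash or occurs-check failure — not unifiable


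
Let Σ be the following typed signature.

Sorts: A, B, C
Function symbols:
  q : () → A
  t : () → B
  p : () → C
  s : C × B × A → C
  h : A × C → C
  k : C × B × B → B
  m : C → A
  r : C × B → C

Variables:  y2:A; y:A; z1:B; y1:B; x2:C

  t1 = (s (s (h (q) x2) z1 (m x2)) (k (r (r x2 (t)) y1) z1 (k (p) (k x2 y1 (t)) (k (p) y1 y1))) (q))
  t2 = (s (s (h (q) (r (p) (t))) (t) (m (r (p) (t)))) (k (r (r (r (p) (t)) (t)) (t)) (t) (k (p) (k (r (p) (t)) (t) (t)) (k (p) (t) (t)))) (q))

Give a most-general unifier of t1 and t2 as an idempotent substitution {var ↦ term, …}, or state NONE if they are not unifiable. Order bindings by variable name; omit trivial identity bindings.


{x2 ↦ (r (p) (t)), y1 ↦ (t), z1 ↦ (t)}


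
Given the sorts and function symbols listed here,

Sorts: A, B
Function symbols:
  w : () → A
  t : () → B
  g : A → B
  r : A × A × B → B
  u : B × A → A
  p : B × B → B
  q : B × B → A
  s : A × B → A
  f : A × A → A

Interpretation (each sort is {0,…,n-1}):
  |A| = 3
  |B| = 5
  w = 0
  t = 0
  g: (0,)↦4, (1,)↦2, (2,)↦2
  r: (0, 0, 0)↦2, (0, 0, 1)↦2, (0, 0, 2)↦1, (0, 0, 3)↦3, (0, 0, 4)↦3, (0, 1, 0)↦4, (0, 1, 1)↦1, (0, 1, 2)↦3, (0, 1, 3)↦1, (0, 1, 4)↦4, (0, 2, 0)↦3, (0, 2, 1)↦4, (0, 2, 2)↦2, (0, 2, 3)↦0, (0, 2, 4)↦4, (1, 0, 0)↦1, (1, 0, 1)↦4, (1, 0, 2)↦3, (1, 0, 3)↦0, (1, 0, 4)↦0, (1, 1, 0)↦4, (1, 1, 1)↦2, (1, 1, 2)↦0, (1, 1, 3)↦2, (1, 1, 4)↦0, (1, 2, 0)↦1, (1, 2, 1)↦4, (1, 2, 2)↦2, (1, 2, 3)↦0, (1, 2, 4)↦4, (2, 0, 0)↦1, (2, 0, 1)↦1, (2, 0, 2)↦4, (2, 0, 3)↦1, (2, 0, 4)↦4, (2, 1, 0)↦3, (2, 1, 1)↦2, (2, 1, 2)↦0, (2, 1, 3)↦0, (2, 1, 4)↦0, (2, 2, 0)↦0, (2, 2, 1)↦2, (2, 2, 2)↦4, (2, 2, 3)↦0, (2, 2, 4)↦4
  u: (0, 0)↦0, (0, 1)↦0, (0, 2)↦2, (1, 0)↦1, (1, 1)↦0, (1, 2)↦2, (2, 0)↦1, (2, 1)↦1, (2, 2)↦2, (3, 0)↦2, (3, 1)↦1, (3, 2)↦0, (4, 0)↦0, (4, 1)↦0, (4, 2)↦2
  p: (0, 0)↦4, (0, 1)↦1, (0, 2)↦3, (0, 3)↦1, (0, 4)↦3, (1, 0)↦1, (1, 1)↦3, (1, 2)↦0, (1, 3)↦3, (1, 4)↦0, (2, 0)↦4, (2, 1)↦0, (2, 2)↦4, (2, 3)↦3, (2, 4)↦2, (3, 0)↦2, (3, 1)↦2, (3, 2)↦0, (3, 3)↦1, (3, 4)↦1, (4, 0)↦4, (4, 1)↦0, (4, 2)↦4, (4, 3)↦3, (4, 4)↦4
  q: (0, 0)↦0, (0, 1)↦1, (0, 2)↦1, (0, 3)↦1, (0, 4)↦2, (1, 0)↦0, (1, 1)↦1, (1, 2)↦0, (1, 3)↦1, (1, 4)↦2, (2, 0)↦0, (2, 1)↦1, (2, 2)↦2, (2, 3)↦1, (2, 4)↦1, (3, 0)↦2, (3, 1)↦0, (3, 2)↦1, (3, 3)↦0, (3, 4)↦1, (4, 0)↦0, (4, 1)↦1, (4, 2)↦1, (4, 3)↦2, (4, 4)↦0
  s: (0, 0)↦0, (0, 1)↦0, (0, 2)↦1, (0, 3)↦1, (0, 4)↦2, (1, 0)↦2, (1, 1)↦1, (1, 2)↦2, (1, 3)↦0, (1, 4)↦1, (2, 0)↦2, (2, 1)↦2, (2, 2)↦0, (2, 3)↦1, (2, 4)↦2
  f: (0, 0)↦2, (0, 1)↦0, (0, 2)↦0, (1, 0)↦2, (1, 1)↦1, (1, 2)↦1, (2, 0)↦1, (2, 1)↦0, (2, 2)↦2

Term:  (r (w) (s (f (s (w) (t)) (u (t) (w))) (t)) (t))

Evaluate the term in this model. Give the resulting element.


value = 3

  w = 0
  w = 0
  t = 0
  (s (w) (t)) = s(0, 0) = 0
  t = 0
  w = 0
  (u (t) (w)) = u(0, 0) = 0
  (f (s (w) (t)) (u (t) (w))) = f(0, 0) = 2
  t = 0
  (s (f (s (w) (t)) (u (t) (w))) (t)) = s(2, 0) = 2
  t = 0
  (r (w) (s (f (s (w) (t)) (u (t) (w))) (t)) (t)) = r(0, 2, 0) = 3


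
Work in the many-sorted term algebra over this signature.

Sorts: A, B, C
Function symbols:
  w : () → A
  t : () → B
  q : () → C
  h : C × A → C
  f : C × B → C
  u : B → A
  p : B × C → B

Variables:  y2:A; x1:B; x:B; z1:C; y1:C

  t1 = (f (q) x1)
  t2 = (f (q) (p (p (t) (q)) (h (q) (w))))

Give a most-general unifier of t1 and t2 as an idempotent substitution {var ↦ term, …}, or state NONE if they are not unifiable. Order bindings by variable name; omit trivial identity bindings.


{x1 ↦ (p (p (t) (q)) (h (q) (w)))}


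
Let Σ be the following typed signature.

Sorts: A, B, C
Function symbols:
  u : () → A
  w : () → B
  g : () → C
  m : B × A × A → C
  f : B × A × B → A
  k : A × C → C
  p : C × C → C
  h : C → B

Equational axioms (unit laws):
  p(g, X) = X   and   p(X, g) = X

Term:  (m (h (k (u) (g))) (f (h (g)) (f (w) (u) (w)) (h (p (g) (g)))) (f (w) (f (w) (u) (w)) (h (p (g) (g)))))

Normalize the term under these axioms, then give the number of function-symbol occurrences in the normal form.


size = 22

1. (m (h (k (u) (g))) (f (h (g)) (f (w) (u) (w)) (h (p (g) (g)))) (f (w) (f (w) (u) (w)) (h (p (g) (g)))))  →  (m (h (k (u) (g))) (f (h (g)) (f (w) (u) (w)) (h (g))) (f (w) (f (w) (u) (w)) (h (p (g) (g)))))
2. (m (h (k (u) (g))) (f (h (g)) (f (w) (u) (w)) (h (g))) (f (w) (f (w) (u) (w)) (h (p (g) (g)))))  →  (m (h (k (u) (g))) (f (h (g)) (f (w) (u) (w)) (h (g))) (f (w) (f (w) (u) (w)) (h (g))))
normal form: (m (h (k (u) (g))) (f (h (g)) (f (w) (u) (w)) (h (g))) (f (w) (f (w) (u) (w)) (h (g))))


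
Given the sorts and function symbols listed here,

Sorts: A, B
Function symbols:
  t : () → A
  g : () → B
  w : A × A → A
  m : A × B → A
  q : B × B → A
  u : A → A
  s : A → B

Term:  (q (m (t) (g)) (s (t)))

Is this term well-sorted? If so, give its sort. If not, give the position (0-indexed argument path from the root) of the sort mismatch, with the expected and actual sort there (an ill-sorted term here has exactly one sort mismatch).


ill-sorted at position [0]: expected B, got A

    (t) : A
    (g) : B
  (m (t) (g)) : A
    (t) : A
  (s (t)) : B
(q (m (t) (g)) (s (t))) : ✗ arg 0 at [0] has sort A, expected B


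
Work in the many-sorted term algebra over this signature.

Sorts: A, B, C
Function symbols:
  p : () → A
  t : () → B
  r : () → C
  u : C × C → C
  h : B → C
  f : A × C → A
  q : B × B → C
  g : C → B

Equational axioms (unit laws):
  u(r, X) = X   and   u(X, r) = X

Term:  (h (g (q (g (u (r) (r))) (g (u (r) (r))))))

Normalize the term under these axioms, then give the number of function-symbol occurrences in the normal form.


1. (h (g (q (g (u (r) (r))) (g (u (r) (r))))))  →  (h (g (q (g (r)) (g (u (r) (r))))))
2. (h (g (q (g (r)) (g (u (r) (r))))))  →  (h (g (q (g (r)) (g (r)))))
normal form: (h (g (q (g (r)) (g (r)))))

size = 7


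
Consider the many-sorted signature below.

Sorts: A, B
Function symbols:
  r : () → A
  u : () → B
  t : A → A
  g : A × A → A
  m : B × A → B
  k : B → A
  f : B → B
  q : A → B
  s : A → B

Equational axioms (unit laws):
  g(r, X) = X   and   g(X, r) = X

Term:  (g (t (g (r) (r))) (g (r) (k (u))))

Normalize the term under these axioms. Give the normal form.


normal form = (g (t (r)) (k (u)))

1. (g (t (g (r) (r))) (g (r) (k (u))))  →  (g (t (r)) (g (r) (k (u))))
2. (g (t (r)) (g (r) (k (u))))  →  (g (t (r)) (k (u)))


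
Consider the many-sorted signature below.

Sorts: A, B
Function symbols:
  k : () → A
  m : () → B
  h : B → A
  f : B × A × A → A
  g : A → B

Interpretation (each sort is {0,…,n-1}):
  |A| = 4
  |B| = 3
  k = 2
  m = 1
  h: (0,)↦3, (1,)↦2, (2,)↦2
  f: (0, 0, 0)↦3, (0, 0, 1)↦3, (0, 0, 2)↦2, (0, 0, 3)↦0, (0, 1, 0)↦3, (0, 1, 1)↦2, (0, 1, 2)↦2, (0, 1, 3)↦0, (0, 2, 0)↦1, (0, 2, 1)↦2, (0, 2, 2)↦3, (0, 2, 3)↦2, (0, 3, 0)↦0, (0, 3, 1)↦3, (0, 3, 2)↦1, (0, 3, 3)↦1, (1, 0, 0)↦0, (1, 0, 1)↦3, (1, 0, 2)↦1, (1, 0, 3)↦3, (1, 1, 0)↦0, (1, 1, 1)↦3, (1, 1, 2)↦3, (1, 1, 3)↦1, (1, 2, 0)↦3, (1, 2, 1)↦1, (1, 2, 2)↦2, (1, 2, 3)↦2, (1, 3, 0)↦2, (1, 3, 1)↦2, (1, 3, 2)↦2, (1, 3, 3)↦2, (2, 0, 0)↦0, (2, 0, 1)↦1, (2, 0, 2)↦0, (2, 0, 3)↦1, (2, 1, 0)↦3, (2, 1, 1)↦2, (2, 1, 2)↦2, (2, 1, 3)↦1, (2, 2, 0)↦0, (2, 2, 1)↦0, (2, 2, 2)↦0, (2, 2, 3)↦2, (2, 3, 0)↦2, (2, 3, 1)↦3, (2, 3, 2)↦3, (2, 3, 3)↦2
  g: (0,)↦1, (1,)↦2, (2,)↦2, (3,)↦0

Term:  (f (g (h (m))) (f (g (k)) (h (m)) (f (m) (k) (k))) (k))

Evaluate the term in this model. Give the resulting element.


value = 0

  m = 1
  (h (m)) = h(1,) = 2
  (g (h (m))) = g(2,) = 2
  k = 2
  (g (k)) = g(2,) = 2
  m = 1
  (h (m)) = h(1,) = 2
  m = 1
  k = 2
  k = 2
  (f (m) (k) (k)) = f(1, 2, 2) = 2
  (f (g (k)) (h (m)) (f (m) (k) (k))) = f(2, 2, 2) = 0
  k = 2
  (f (g (h (m))) (f (g (k)) (h (m)) (f (m) (k) (k))) (k)) = f(2, 0, 2) = 0


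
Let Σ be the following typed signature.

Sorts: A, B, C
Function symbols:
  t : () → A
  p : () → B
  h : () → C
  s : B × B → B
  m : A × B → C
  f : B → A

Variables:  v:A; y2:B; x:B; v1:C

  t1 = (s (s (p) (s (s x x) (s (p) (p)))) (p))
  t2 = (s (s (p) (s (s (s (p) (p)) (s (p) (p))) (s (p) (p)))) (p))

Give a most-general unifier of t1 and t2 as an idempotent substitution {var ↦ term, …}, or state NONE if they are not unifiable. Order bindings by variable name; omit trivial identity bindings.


{x ↦ (s (p) (p))}


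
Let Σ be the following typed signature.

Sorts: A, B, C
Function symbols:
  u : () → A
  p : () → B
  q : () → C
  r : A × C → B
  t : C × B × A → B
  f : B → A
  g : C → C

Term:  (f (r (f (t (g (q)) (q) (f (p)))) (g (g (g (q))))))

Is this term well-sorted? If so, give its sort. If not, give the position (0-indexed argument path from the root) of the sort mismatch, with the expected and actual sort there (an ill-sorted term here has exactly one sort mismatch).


ill-sorted at position [0, 0, 0, 1]: expected B, got C

          (q) : C
        (g (q)) : C
        (q) : C
          (p) : B
        (f (p)) : A
      (t (g (q)) (q) (f (p))) : ✗ arg 1 at [0, 0, 0, 1] has sort C, expected B
          (q) : C
        (g (q)) : C
      (g (g (q))) : C
    (g (g (g (q)))) : C


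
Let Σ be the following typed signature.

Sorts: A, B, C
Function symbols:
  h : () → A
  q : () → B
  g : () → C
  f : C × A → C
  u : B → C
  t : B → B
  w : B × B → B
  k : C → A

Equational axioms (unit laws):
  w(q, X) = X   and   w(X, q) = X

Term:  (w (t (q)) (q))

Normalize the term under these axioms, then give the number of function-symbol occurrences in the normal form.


size = 2

1. (w (t (q)) (q))  →  (t (q))
normal form: (t (q))


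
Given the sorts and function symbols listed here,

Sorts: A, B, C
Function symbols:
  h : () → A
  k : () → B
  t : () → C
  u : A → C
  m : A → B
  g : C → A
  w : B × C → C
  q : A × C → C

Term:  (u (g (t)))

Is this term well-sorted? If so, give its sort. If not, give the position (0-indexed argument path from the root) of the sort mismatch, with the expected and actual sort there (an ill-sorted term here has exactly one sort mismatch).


    (t) : C
  (g (t)) : A
(u (g (t))) : C

well-sorted; sort = C


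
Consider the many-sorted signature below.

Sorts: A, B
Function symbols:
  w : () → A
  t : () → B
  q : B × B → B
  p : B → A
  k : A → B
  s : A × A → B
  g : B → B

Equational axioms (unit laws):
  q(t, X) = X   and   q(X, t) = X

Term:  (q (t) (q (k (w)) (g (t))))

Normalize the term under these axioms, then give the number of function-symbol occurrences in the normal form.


size = 5

1. (q (t) (q (k (w)) (g (t))))  →  (q (k (w)) (g (t)))
normal form: (q (k (w)) (g (t)))


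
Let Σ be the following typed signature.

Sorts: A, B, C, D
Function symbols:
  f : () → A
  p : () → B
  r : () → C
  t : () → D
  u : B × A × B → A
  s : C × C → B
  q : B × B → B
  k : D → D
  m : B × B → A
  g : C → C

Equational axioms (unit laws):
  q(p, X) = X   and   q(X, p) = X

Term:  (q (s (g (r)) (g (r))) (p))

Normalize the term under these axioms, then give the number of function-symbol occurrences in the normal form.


size = 5

1. (q (s (g (r)) (g (r))) (p))  →  (s (g (r)) (g (r)))
normal form: (s (g (r)) (g (r)))


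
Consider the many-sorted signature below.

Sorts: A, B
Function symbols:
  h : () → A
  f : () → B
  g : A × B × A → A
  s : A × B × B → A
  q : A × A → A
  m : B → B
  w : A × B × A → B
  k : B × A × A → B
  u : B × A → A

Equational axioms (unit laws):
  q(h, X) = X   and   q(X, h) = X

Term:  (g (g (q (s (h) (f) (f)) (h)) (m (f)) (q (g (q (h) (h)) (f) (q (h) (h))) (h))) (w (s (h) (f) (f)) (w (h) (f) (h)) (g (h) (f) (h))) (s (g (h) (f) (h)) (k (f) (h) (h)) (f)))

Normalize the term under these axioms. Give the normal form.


1. (g (g (q (s (h) (f) (f)) (h)) (m (f)) (q (g (q (h) (h)) (f) (q (h) (h))) (h))) (w (s (h) (f) (f)) (w (h) (f) (h)) (g (h) (f) (h))) (s (g (h) (f) (h)) (k (f) (h) (h)) (f)))  →  (g (g (s (h) (f) (f)) (m (f)) (q (g (q (h) (h)) (f) (q (h) (h))) (h))) (w (s (h) (f) (f)) (w (h) (f) (h)) (g (h) (f) (h))) (s (g (h) (f) (h)) (k (f) (h) (h)) (f)))
2. (g (g (s (h) (f) (f)) (m (f)) (q (g (q (h) (h)) (f) (q (h) (h))) (h))) (w (s (h) (f) (f)) (w (h) (f) (h)) (g (h) (f) (h))) (s (g (h) (f) (h)) (k (f) (h) (h)) (f)))  →  (g (g (s (h) (f) (f)) (m (f)) (g (q (h) (h)) (f) (q (h) (h)))) (w (s (h) (f) (f)) (w (h) (f) (h)) (g (h) (f) (h))) (s (g (h) (f) (h)) (k (f) (h) (h)) (f)))
3. (g (g (s (h) (f) (f)) (m (f)) (g (q (h) (h)) (f) (q (h) (h)))) (w (s (h) (f) (f)) (w (h) (f) (h)) (g (h) (f) (h))) (s (g (h) (f) (h)) (k (f) (h) (h)) (f)))  →  (g (g (s (h) (f) (f)) (m (f)) (g (h) (f) (q (h) (h)))) (w (s (h) (f) (f)) (w (h) (f) (h)) (g (h) (f) (h))) (s (g (h) (f) (h)) (k (f) (h) (h)) (f)))
4. (g (g (s (h) (f) (f)) (m (f)) (g (h) (f) (q (h) (h)))) (w (s (h) (f) (f)) (w (h) (f) (h)) (g (h) (f) (h))) (s (g (h) (f) (h)) (k (f) (h) (h)) (f)))  →  (g (g (s (h) (f) (f)) (m (f)) (g (h) (f) (h))) (w (s (h) (f) (f)) (w (h) (f) (h)) (g (h) (f) (h))) (s (g (h) (f) (h)) (k (f) (h) (h)) (f)))

normal form = (g (g (s (h) (f) (f)) (m (f)) (g (h) (f) (h))) (w (s (h) (f) (f)) (w (h) (f) (h)) (g (h) (f) (h))) (s (g (h) (f) (h)) (k (f) (h) (h)) (f)))


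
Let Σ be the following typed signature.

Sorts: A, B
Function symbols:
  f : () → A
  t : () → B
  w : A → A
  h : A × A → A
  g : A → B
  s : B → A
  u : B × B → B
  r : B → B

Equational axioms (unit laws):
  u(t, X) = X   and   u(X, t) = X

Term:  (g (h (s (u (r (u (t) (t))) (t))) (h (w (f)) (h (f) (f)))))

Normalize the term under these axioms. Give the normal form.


normal form = (g (h (s (r (t))) (h (w (f)) (h (f) (f)))))

1. (g (h (s (u (r (u (t) (t))) (t))) (h (w (f)) (h (f) (f)))))  →  (g (h (s (r (u (t) (t)))) (h (w (f)) (h (f) (f)))))
2. (g (h (s (r (u (t) (t)))) (h (w (f)) (h (f) (f)))))  →  (g (h (s (r (t))) (h (w (f)) (h (f) (f)))))


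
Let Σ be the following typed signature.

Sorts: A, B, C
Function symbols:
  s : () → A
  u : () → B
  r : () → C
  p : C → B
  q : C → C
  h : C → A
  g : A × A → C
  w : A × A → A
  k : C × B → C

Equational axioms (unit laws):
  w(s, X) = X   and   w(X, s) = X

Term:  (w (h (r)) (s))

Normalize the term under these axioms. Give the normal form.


1. (w (h (r)) (s))  →  (h (r))

normal form = (h (r))


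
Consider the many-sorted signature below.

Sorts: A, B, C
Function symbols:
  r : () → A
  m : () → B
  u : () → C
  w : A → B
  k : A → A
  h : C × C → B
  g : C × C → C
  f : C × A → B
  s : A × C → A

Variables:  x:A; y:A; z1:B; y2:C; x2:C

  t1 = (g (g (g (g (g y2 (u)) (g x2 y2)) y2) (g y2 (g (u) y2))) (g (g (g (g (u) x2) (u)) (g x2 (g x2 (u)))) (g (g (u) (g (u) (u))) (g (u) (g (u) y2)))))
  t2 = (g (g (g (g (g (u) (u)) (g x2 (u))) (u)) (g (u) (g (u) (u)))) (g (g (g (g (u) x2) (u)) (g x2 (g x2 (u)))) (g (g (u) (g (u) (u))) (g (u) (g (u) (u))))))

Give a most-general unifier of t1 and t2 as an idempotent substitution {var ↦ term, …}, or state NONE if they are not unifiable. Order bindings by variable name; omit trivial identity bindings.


{y2 ↦ (u)}


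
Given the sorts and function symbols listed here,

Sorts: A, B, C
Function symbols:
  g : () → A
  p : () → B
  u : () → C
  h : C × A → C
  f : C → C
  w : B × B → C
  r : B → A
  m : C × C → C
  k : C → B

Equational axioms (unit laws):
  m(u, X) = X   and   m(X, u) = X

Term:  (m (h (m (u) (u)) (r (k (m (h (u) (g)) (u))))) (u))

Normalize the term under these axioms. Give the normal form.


normal form = (h (u) (r (k (h (u) (g)))))

1. (m (h (m (u) (u)) (r (k (m (h (u) (g)) (u))))) (u))  →  (h (m (u) (u)) (r (k (m (h (u) (g)) (u)))))
2. (h (m (u) (u)) (r (k (m (h (u) (g)) (u)))))  →  (h (u) (r (k (m (h (u) (g)) (u)))))
3. (h (u) (r (k (m (h (u) (g)) (u)))))  →  (h (u) (r (k (h (u) (g)))))


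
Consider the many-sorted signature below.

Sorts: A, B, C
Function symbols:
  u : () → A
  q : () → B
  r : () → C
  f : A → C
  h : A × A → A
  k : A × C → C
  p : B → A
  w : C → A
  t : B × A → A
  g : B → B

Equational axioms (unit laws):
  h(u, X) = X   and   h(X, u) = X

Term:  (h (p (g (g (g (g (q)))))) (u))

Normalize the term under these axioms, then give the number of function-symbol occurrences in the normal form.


1. (h (p (g (g (g (g (q)))))) (u))  →  (p (g (g (g (g (q))))))
normal form: (p (g (g (g (g (q))))))

size = 6


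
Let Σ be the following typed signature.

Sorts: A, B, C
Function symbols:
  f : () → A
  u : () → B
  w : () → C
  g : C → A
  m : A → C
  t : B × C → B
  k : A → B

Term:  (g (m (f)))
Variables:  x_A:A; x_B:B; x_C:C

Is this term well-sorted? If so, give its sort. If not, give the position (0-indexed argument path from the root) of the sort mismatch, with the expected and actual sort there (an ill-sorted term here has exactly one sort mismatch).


    (f) : A
  (m (f)) : C
(g (m (f))) : A

well-sorted; sort = A


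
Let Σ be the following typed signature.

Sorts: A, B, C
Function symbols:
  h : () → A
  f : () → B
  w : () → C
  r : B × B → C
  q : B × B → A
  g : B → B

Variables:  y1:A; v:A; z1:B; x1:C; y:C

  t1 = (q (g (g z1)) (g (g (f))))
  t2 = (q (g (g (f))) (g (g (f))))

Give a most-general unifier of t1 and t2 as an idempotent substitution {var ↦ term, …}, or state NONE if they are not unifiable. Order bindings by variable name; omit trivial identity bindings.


{z1 ↦ (f)}


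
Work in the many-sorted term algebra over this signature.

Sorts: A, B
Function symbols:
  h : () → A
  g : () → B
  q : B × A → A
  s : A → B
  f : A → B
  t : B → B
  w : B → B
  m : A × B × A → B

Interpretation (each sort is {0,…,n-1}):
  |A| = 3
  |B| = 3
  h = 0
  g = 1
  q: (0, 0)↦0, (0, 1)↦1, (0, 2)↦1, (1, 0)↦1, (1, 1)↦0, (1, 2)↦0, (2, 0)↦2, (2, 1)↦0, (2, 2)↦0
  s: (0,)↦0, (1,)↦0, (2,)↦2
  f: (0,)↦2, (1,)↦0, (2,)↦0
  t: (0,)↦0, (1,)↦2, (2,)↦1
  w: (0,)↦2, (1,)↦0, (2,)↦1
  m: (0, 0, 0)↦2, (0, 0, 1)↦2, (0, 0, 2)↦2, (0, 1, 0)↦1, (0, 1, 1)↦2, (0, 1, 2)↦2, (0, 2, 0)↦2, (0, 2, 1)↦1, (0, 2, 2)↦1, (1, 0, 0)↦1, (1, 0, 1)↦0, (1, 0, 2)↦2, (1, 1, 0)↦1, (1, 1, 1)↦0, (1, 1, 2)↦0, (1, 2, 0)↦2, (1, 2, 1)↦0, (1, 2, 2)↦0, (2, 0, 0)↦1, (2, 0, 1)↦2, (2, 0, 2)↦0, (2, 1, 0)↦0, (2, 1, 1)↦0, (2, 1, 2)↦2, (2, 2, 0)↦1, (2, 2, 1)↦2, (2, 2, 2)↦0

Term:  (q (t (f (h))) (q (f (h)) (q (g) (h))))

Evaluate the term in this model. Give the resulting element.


  h = 0
  (f (h)) = f(0,) = 2
  (t (f (h))) = t(2,) = 1
  h = 0
  (f (h)) = f(0,) = 2
  g = 1
  h = 0
  (q (g) (h)) = q(1, 0) = 1
  (q (f (h)) (q (g) (h))) = q(2, 1) = 0
  (q (t (f (h))) (q (f (h)) (q (g) (h)))) = q(1, 0) = 1

value = 1


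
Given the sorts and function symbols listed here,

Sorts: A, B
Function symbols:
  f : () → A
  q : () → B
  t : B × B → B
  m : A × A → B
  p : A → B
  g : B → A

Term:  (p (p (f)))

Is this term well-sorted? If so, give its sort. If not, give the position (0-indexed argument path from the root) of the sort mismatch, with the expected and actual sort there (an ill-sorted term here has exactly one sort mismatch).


    (f) : A
  (p (f)) : B
(p (p (f))) : ✗ arg 0 at [0] has sort B, expected A

ill-sorted at position [0]: expected A, got B


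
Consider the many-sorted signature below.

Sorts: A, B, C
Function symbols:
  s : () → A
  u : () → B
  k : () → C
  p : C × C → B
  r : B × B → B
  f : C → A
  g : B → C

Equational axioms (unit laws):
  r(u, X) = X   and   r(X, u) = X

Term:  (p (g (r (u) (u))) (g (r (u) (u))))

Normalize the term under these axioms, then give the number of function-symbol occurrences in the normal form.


1. (p (g (r (u) (u))) (g (r (u) (u))))  →  (p (g (u)) (g (r (u) (u))))
2. (p (g (u)) (g (r (u) (u))))  →  (p (g (u)) (g (u)))
normal form: (p (g (u)) (g (u)))

size = 5


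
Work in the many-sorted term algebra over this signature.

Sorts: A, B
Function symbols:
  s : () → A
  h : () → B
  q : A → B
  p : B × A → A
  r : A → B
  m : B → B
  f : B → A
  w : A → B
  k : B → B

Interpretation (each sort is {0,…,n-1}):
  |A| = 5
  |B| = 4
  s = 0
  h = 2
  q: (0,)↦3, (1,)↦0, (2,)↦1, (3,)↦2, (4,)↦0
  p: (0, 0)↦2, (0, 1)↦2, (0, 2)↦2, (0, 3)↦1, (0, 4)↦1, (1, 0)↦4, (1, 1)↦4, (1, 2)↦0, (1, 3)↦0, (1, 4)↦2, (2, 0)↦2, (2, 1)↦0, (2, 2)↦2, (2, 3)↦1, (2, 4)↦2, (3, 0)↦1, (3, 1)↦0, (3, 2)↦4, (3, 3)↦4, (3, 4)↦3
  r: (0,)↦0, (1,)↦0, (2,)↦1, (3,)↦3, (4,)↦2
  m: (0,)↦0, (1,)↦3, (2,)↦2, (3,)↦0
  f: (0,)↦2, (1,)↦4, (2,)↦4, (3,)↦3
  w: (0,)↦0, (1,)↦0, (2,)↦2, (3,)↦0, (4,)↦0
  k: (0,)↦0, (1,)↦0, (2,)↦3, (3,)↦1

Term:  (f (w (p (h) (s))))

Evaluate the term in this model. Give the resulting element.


  h = 2
  s = 0
  (p (h) (s)) = p(2, 0) = 2
  (w (p (h) (s))) = w(2,) = 2
  (f (w (p (h) (s)))) = f(2,) = 4

value = 4


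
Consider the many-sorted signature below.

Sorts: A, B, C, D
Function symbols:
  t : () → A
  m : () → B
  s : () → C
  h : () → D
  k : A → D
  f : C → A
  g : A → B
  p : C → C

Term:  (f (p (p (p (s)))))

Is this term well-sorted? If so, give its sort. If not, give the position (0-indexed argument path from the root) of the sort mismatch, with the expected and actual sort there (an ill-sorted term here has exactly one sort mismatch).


well-sorted; sort = A

        (s) : C
      (p (s)) : C
    (p (p (s))) : C
  (p (p (p (s)))) : C
(f (p (p (p (s))))) : A


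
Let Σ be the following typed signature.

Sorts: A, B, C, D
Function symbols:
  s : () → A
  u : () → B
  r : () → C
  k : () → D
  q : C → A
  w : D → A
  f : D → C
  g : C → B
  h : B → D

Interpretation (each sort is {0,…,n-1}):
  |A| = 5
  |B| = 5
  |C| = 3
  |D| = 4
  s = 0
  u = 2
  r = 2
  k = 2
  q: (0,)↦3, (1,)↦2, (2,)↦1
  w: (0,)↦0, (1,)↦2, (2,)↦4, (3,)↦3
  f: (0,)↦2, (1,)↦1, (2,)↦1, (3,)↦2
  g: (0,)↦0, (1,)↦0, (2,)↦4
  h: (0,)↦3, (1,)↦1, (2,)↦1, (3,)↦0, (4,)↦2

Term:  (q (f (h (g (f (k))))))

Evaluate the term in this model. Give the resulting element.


  k = 2
  (f (k)) = f(2,) = 1
  (g (f (k))) = g(1,) = 0
  (h (g (f (k)))) = h(0,) = 3
  (f (h (g (f (k))))) = f(3,) = 2
  (q (f (h (g (f (k)))))) = q(2,) = 1

value = 1


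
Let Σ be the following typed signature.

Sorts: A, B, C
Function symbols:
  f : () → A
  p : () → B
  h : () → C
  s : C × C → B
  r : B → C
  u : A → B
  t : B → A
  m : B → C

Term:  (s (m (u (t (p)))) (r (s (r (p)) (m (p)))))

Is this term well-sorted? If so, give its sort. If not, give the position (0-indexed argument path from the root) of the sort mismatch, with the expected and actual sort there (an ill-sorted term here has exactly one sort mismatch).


        (p) : B
      (t (p)) : A
    (u (t (p))) : B
  (m (u (t (p)))) : C
        (p) : B
      (r (p)) : C
        (p) : B
      (m (p)) : C
    (s (r (p)) (m (p))) : B
  (r (s (r (p)) (m (p)))) : C
(s (m (u (t (p)))) (r (s (r (p)) (m (p))))) : B

well-sorted; sort = B


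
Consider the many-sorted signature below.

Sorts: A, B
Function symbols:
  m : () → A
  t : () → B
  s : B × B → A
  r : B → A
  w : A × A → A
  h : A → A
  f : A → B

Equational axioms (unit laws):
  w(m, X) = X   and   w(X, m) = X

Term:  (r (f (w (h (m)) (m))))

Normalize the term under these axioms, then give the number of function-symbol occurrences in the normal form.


1. (r (f (w (h (m)) (m))))  →  (r (f (h (m))))
normal form: (r (f (h (m))))

size = 4


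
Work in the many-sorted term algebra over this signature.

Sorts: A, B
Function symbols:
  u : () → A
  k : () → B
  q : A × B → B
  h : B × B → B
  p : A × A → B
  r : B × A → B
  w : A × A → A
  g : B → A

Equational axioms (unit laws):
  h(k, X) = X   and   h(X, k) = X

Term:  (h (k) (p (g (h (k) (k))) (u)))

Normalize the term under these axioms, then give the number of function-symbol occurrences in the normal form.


size = 4

1. (h (k) (p (g (h (k) (k))) (u)))  →  (p (g (h (k) (k))) (u))
2. (p (g (h (k) (k))) (u))  →  (p (g (k)) (u))
normal form: (p (g (k)) (u))


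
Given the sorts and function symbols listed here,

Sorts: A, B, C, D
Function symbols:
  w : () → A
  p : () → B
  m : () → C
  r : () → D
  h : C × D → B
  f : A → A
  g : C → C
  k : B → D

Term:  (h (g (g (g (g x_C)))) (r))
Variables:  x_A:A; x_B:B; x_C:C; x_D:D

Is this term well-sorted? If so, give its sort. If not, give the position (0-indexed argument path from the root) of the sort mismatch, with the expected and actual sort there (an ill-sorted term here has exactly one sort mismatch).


well-sorted; sort = B

          x_C : C
        (g x_C) : C
      (g (g x_C)) : C
    (g (g (g x_C))) : C
  (g (g (g (g x_C)))) : C
  (r) : D
(h (g (g (g (g x_C)))) (r)) : B


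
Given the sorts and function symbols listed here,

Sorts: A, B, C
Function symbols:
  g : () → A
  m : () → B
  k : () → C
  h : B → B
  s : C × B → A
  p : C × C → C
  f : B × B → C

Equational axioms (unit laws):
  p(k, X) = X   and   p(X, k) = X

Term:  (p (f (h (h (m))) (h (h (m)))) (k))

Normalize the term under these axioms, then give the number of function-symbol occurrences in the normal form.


1. (p (f (h (h (m))) (h (h (m)))) (k))  →  (f (h (h (m))) (h (h (m))))
normal form: (f (h (h (m))) (h (h (m))))

size = 7


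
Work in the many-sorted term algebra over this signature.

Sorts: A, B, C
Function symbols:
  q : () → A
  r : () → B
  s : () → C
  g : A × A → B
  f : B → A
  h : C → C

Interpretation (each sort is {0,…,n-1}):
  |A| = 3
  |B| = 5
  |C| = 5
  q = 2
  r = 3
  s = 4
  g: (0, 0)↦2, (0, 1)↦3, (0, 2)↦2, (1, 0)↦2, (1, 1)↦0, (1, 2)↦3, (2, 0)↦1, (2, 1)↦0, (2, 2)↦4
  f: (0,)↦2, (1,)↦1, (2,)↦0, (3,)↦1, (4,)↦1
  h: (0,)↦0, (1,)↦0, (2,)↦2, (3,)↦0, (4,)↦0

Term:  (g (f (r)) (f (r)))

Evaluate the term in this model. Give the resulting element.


  r = 3
  (f (r)) = f(3,) = 1
  r = 3
  (f (r)) = f(3,) = 1
  (g (f (r)) (f (r))) = g(1, 1) = 0

value = 0


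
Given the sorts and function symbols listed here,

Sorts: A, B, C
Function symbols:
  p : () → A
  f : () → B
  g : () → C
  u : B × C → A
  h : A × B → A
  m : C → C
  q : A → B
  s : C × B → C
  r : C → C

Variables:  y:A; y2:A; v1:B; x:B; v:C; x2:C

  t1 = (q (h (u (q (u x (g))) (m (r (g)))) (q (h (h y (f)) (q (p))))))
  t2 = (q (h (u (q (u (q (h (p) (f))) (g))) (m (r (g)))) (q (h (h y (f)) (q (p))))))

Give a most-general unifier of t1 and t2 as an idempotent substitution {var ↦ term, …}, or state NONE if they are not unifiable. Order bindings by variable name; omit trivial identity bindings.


{x ↦ (q (h (p) (f)))}


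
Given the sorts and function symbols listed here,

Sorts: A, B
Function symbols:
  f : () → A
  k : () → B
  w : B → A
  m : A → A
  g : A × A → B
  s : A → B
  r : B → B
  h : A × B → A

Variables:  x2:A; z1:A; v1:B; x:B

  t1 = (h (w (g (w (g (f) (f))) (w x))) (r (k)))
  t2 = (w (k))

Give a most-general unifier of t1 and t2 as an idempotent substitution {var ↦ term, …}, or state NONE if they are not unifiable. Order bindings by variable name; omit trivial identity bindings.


head clash or occurs-check failure — not unifiable

NONE (not unifiable)


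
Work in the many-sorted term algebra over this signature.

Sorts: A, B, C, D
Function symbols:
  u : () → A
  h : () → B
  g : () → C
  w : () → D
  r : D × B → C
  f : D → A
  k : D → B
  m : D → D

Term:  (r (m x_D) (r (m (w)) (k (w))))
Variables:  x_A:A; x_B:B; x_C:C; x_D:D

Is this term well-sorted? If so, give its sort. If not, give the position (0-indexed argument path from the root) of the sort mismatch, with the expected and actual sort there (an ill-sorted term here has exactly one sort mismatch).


    x_D : D
  (m x_D) : D
      (w) : D
    (m (w)) : D
      (w) : D
    (k (w)) : B
  (r (m (w)) (k (w))) : C
(r (m x_D) (r (m (w)) (k (w)))) : ✗ arg 1 at [1] has sort C, expected B

ill-sorted at position [1]: expected B, got C
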